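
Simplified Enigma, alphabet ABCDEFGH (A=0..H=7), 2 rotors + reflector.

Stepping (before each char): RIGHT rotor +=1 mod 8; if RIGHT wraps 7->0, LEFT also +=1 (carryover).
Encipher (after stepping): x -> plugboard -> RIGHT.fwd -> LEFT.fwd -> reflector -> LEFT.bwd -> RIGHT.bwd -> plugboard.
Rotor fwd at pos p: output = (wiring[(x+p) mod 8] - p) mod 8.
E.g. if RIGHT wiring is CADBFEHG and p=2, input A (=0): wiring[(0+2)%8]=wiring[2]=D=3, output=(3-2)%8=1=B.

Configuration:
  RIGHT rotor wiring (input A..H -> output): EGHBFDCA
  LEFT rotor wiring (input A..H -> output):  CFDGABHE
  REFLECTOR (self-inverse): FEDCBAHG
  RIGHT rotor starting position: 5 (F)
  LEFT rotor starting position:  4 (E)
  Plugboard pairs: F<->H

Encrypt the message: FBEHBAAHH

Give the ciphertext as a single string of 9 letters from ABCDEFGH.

Answer: DDGGDCBBA

Derivation:
Char 1 ('F'): step: R->6, L=4; F->plug->H->R->F->L->B->refl->E->L'->A->R'->D->plug->D
Char 2 ('B'): step: R->7, L=4; B->plug->B->R->F->L->B->refl->E->L'->A->R'->D->plug->D
Char 3 ('E'): step: R->0, L->5 (L advanced); E->plug->E->R->F->L->G->refl->H->L'->C->R'->G->plug->G
Char 4 ('H'): step: R->1, L=5; H->plug->F->R->B->L->C->refl->D->L'->H->R'->G->plug->G
Char 5 ('B'): step: R->2, L=5; B->plug->B->R->H->L->D->refl->C->L'->B->R'->D->plug->D
Char 6 ('A'): step: R->3, L=5; A->plug->A->R->G->L->B->refl->E->L'->A->R'->C->plug->C
Char 7 ('A'): step: R->4, L=5; A->plug->A->R->B->L->C->refl->D->L'->H->R'->B->plug->B
Char 8 ('H'): step: R->5, L=5; H->plug->F->R->C->L->H->refl->G->L'->F->R'->B->plug->B
Char 9 ('H'): step: R->6, L=5; H->plug->F->R->D->L->F->refl->A->L'->E->R'->A->plug->A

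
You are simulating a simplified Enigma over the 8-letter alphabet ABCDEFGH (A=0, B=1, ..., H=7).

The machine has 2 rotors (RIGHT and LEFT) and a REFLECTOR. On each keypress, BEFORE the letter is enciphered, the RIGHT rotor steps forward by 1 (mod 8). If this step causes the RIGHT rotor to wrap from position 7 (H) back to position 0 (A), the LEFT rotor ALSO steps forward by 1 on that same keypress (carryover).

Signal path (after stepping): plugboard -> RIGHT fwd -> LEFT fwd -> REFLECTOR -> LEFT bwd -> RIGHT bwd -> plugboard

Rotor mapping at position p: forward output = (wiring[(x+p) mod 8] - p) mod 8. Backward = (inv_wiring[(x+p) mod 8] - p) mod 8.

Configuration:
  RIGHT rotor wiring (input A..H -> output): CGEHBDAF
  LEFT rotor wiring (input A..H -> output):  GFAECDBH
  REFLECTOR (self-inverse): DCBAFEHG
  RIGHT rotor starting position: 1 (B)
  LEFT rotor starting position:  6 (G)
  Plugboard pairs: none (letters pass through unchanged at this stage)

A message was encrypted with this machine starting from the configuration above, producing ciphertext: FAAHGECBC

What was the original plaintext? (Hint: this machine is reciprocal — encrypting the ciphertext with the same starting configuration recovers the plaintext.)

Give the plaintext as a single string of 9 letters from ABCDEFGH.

Char 1 ('F'): step: R->2, L=6; F->plug->F->R->D->L->H->refl->G->L'->F->R'->B->plug->B
Char 2 ('A'): step: R->3, L=6; A->plug->A->R->E->L->C->refl->B->L'->B->R'->H->plug->H
Char 3 ('A'): step: R->4, L=6; A->plug->A->R->F->L->G->refl->H->L'->D->R'->H->plug->H
Char 4 ('H'): step: R->5, L=6; H->plug->H->R->E->L->C->refl->B->L'->B->R'->E->plug->E
Char 5 ('G'): step: R->6, L=6; G->plug->G->R->D->L->H->refl->G->L'->F->R'->H->plug->H
Char 6 ('E'): step: R->7, L=6; E->plug->E->R->A->L->D->refl->A->L'->C->R'->F->plug->F
Char 7 ('C'): step: R->0, L->7 (L advanced); C->plug->C->R->E->L->F->refl->E->L'->G->R'->B->plug->B
Char 8 ('B'): step: R->1, L=7; B->plug->B->R->D->L->B->refl->C->L'->H->R'->F->plug->F
Char 9 ('C'): step: R->2, L=7; C->plug->C->R->H->L->C->refl->B->L'->D->R'->F->plug->F

Answer: BHHEHFBFF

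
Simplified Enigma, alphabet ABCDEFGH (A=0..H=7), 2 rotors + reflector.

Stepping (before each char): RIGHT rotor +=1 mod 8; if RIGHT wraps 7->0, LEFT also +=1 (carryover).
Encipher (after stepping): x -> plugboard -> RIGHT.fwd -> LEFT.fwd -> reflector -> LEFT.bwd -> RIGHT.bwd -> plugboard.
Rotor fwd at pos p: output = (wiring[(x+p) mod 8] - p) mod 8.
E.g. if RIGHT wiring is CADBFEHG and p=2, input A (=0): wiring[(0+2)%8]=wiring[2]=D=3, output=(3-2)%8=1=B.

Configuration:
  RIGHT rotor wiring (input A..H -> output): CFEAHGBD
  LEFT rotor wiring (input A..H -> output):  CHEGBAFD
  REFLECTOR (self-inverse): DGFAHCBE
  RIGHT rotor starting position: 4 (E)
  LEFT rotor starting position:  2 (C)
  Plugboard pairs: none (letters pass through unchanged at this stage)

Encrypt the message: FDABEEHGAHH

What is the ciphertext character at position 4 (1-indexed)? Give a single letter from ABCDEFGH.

Char 1 ('F'): step: R->5, L=2; F->plug->F->R->H->L->F->refl->C->L'->A->R'->E->plug->E
Char 2 ('D'): step: R->6, L=2; D->plug->D->R->H->L->F->refl->C->L'->A->R'->H->plug->H
Char 3 ('A'): step: R->7, L=2; A->plug->A->R->E->L->D->refl->A->L'->G->R'->C->plug->C
Char 4 ('B'): step: R->0, L->3 (L advanced); B->plug->B->R->F->L->H->refl->E->L'->G->R'->F->plug->F

F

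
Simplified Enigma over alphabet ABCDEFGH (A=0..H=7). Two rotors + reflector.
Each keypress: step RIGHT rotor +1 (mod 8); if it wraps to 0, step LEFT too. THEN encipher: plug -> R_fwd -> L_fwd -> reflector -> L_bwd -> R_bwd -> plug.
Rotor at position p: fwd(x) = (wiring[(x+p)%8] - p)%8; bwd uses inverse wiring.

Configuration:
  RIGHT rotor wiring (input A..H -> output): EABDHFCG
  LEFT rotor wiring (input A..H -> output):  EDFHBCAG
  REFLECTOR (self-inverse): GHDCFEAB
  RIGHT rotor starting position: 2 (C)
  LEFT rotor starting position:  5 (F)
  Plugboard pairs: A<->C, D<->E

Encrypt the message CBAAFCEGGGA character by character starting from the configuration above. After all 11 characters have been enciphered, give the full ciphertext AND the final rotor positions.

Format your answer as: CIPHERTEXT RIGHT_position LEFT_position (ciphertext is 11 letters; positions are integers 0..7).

Char 1 ('C'): step: R->3, L=5; C->plug->A->R->A->L->F->refl->E->L'->H->R'->D->plug->E
Char 2 ('B'): step: R->4, L=5; B->plug->B->R->B->L->D->refl->C->L'->G->R'->C->plug->A
Char 3 ('A'): step: R->5, L=5; A->plug->C->R->B->L->D->refl->C->L'->G->R'->G->plug->G
Char 4 ('A'): step: R->6, L=5; A->plug->C->R->G->L->C->refl->D->L'->B->R'->G->plug->G
Char 5 ('F'): step: R->7, L=5; F->plug->F->R->A->L->F->refl->E->L'->H->R'->A->plug->C
Char 6 ('C'): step: R->0, L->6 (L advanced); C->plug->A->R->E->L->H->refl->B->L'->F->R'->F->plug->F
Char 7 ('E'): step: R->1, L=6; E->plug->D->R->G->L->D->refl->C->L'->A->R'->B->plug->B
Char 8 ('G'): step: R->2, L=6; G->plug->G->R->C->L->G->refl->A->L'->B->R'->B->plug->B
Char 9 ('G'): step: R->3, L=6; G->plug->G->R->F->L->B->refl->H->L'->E->R'->B->plug->B
Char 10 ('G'): step: R->4, L=6; G->plug->G->R->F->L->B->refl->H->L'->E->R'->F->plug->F
Char 11 ('A'): step: R->5, L=6; A->plug->C->R->B->L->A->refl->G->L'->C->R'->H->plug->H
Final: ciphertext=EAGGCFBBBFH, RIGHT=5, LEFT=6

Answer: EAGGCFBBBFH 5 6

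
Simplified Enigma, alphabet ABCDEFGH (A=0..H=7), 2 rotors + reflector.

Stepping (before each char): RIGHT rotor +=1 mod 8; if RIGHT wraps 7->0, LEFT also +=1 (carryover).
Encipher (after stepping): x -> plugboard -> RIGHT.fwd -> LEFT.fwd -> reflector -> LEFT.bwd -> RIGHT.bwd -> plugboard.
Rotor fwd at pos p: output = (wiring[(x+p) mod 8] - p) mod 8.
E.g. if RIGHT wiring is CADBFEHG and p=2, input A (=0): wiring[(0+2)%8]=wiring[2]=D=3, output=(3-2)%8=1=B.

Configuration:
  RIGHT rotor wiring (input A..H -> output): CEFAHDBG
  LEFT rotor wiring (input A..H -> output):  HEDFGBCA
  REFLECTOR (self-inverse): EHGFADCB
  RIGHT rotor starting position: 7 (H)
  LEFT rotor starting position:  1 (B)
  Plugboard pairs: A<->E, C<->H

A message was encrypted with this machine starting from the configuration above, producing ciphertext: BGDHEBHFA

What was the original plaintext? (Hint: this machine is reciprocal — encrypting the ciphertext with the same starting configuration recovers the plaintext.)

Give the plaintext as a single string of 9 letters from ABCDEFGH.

Char 1 ('B'): step: R->0, L->2 (L advanced); B->plug->B->R->E->L->A->refl->E->L'->C->R'->A->plug->E
Char 2 ('G'): step: R->1, L=2; G->plug->G->R->F->L->G->refl->C->L'->H->R'->C->plug->H
Char 3 ('D'): step: R->2, L=2; D->plug->D->R->B->L->D->refl->F->L'->G->R'->B->plug->B
Char 4 ('H'): step: R->3, L=2; H->plug->C->R->A->L->B->refl->H->L'->D->R'->E->plug->A
Char 5 ('E'): step: R->4, L=2; E->plug->A->R->D->L->H->refl->B->L'->A->R'->F->plug->F
Char 6 ('B'): step: R->5, L=2; B->plug->B->R->E->L->A->refl->E->L'->C->R'->H->plug->C
Char 7 ('H'): step: R->6, L=2; H->plug->C->R->E->L->A->refl->E->L'->C->R'->F->plug->F
Char 8 ('F'): step: R->7, L=2; F->plug->F->R->A->L->B->refl->H->L'->D->R'->B->plug->B
Char 9 ('A'): step: R->0, L->3 (L advanced); A->plug->E->R->H->L->A->refl->E->L'->F->R'->C->plug->H

Answer: EHBAFCFBH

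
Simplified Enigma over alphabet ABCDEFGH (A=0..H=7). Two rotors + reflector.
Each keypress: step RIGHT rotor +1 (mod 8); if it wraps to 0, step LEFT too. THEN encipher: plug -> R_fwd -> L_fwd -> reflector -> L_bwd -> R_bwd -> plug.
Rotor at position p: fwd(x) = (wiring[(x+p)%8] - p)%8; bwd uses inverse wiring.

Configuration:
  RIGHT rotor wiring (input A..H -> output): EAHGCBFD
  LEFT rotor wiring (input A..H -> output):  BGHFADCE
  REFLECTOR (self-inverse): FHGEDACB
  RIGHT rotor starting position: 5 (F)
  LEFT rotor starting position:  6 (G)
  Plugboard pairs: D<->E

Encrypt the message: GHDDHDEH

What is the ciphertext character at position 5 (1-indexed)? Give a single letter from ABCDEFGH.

Char 1 ('G'): step: R->6, L=6; G->plug->G->R->E->L->B->refl->H->L'->F->R'->B->plug->B
Char 2 ('H'): step: R->7, L=6; H->plug->H->R->G->L->C->refl->G->L'->B->R'->C->plug->C
Char 3 ('D'): step: R->0, L->7 (L advanced); D->plug->E->R->C->L->H->refl->B->L'->F->R'->G->plug->G
Char 4 ('D'): step: R->1, L=7; D->plug->E->R->A->L->F->refl->A->L'->D->R'->H->plug->H
Char 5 ('H'): step: R->2, L=7; H->plug->H->R->G->L->E->refl->D->L'->H->R'->D->plug->E

E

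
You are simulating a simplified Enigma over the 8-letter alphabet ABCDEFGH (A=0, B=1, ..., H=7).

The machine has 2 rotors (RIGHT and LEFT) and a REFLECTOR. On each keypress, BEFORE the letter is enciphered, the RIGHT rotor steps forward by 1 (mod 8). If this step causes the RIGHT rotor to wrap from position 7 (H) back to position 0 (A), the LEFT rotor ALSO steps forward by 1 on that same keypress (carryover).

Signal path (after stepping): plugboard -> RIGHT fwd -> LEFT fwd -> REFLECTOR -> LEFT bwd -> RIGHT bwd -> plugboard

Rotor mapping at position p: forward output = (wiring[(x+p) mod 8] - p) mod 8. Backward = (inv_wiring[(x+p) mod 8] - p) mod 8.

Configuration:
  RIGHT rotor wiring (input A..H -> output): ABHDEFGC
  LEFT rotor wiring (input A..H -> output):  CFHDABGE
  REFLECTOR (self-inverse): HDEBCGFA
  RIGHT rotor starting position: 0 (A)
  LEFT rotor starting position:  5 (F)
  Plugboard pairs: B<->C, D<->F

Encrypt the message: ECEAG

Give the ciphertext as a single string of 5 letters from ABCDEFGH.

Answer: BHCDF

Derivation:
Char 1 ('E'): step: R->1, L=5; E->plug->E->R->E->L->A->refl->H->L'->C->R'->C->plug->B
Char 2 ('C'): step: R->2, L=5; C->plug->B->R->B->L->B->refl->D->L'->H->R'->H->plug->H
Char 3 ('E'): step: R->3, L=5; E->plug->E->R->H->L->D->refl->B->L'->B->R'->B->plug->C
Char 4 ('A'): step: R->4, L=5; A->plug->A->R->A->L->E->refl->C->L'->F->R'->F->plug->D
Char 5 ('G'): step: R->5, L=5; G->plug->G->R->G->L->G->refl->F->L'->D->R'->D->plug->F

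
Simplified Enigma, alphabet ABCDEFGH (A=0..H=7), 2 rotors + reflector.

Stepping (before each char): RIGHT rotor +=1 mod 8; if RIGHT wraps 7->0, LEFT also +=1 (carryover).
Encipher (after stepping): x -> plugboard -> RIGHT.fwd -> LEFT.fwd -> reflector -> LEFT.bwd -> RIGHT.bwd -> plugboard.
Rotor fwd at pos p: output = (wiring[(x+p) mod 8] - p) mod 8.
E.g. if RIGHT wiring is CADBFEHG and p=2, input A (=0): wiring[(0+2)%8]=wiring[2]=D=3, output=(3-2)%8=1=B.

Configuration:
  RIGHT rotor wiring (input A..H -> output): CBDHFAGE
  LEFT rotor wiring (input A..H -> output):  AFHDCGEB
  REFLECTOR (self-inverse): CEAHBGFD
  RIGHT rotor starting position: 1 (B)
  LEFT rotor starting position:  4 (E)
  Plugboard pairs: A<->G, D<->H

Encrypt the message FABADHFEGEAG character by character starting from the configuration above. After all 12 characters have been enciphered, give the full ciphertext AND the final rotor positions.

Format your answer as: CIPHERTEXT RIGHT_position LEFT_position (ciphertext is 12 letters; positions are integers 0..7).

Answer: GFFBFGGCCHEB 5 5

Derivation:
Char 1 ('F'): step: R->2, L=4; F->plug->F->R->C->L->A->refl->C->L'->B->R'->A->plug->G
Char 2 ('A'): step: R->3, L=4; A->plug->G->R->G->L->D->refl->H->L'->H->R'->F->plug->F
Char 3 ('B'): step: R->4, L=4; B->plug->B->R->E->L->E->refl->B->L'->F->R'->F->plug->F
Char 4 ('A'): step: R->5, L=4; A->plug->G->R->C->L->A->refl->C->L'->B->R'->B->plug->B
Char 5 ('D'): step: R->6, L=4; D->plug->H->R->C->L->A->refl->C->L'->B->R'->F->plug->F
Char 6 ('H'): step: R->7, L=4; H->plug->D->R->E->L->E->refl->B->L'->F->R'->A->plug->G
Char 7 ('F'): step: R->0, L->5 (L advanced); F->plug->F->R->A->L->B->refl->E->L'->C->R'->A->plug->G
Char 8 ('E'): step: R->1, L=5; E->plug->E->R->H->L->F->refl->G->L'->G->R'->C->plug->C
Char 9 ('G'): step: R->2, L=5; G->plug->A->R->B->L->H->refl->D->L'->D->R'->C->plug->C
Char 10 ('E'): step: R->3, L=5; E->plug->E->R->B->L->H->refl->D->L'->D->R'->D->plug->H
Char 11 ('A'): step: R->4, L=5; A->plug->G->R->H->L->F->refl->G->L'->G->R'->E->plug->E
Char 12 ('G'): step: R->5, L=5; G->plug->A->R->D->L->D->refl->H->L'->B->R'->B->plug->B
Final: ciphertext=GFFBFGGCCHEB, RIGHT=5, LEFT=5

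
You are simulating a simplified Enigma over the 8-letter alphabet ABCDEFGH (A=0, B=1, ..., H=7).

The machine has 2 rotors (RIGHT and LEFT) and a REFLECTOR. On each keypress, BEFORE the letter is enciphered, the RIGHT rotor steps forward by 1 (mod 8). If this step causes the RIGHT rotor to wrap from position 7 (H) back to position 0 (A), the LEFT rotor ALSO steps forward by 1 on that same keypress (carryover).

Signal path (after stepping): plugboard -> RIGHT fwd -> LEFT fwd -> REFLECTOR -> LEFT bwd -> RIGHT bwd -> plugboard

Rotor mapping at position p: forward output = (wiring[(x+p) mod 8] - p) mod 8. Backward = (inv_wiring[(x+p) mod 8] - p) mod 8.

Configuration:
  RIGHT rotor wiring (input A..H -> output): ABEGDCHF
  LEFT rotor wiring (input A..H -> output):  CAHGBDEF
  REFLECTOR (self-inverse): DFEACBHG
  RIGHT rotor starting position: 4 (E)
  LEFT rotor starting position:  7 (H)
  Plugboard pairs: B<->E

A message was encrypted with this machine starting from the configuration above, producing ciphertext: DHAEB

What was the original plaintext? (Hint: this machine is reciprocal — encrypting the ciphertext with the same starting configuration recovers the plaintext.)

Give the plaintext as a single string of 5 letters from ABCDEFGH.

Answer: GFDHC

Derivation:
Char 1 ('D'): step: R->5, L=7; D->plug->D->R->D->L->A->refl->D->L'->B->R'->G->plug->G
Char 2 ('H'): step: R->6, L=7; H->plug->H->R->E->L->H->refl->G->L'->A->R'->F->plug->F
Char 3 ('A'): step: R->7, L=7; A->plug->A->R->G->L->E->refl->C->L'->F->R'->D->plug->D
Char 4 ('E'): step: R->0, L->0 (L advanced); E->plug->B->R->B->L->A->refl->D->L'->F->R'->H->plug->H
Char 5 ('B'): step: R->1, L=0; B->plug->E->R->B->L->A->refl->D->L'->F->R'->C->plug->C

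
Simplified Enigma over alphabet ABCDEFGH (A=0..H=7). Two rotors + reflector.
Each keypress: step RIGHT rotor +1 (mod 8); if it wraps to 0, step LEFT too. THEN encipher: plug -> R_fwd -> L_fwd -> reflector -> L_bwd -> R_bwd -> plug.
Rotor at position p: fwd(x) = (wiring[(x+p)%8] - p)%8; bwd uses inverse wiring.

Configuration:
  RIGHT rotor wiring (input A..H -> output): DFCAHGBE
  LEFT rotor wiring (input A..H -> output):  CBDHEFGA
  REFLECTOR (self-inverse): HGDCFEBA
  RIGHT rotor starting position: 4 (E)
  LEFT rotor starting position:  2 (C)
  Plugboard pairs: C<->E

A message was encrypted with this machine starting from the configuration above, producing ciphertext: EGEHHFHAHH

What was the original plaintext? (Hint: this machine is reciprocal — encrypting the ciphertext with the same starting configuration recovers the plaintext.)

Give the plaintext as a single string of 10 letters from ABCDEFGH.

Char 1 ('E'): step: R->5, L=2; E->plug->C->R->H->L->H->refl->A->L'->G->R'->D->plug->D
Char 2 ('G'): step: R->6, L=2; G->plug->G->R->B->L->F->refl->E->L'->E->R'->E->plug->C
Char 3 ('E'): step: R->7, L=2; E->plug->C->R->G->L->A->refl->H->L'->H->R'->G->plug->G
Char 4 ('H'): step: R->0, L->3 (L advanced); H->plug->H->R->E->L->F->refl->E->L'->A->R'->D->plug->D
Char 5 ('H'): step: R->1, L=3; H->plug->H->R->C->L->C->refl->D->L'->D->R'->G->plug->G
Char 6 ('F'): step: R->2, L=3; F->plug->F->R->C->L->C->refl->D->L'->D->R'->H->plug->H
Char 7 ('H'): step: R->3, L=3; H->plug->H->R->H->L->A->refl->H->L'->F->R'->A->plug->A
Char 8 ('A'): step: R->4, L=3; A->plug->A->R->D->L->D->refl->C->L'->C->R'->B->plug->B
Char 9 ('H'): step: R->5, L=3; H->plug->H->R->C->L->C->refl->D->L'->D->R'->G->plug->G
Char 10 ('H'): step: R->6, L=3; H->plug->H->R->A->L->E->refl->F->L'->E->R'->E->plug->C

Answer: DCGDGHABGC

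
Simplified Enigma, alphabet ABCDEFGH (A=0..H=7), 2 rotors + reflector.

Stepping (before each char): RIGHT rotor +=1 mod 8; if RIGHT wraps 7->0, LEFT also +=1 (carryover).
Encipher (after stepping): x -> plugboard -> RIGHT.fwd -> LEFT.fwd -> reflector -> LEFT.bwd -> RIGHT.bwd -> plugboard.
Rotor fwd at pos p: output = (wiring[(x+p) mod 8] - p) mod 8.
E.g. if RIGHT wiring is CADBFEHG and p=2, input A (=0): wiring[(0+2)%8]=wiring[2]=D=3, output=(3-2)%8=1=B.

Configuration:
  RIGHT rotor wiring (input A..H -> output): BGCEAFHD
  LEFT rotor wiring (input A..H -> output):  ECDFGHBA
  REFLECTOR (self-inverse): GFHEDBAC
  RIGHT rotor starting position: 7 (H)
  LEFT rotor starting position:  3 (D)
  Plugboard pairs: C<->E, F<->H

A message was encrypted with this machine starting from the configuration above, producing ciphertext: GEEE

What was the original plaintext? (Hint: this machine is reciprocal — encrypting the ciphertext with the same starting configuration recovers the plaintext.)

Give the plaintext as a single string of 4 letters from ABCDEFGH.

Char 1 ('G'): step: R->0, L->4 (L advanced); G->plug->G->R->H->L->B->refl->F->L'->C->R'->C->plug->E
Char 2 ('E'): step: R->1, L=4; E->plug->C->R->D->L->E->refl->D->L'->B->R'->B->plug->B
Char 3 ('E'): step: R->2, L=4; E->plug->C->R->G->L->H->refl->C->L'->A->R'->A->plug->A
Char 4 ('E'): step: R->3, L=4; E->plug->C->R->C->L->F->refl->B->L'->H->R'->H->plug->F

Answer: EBAF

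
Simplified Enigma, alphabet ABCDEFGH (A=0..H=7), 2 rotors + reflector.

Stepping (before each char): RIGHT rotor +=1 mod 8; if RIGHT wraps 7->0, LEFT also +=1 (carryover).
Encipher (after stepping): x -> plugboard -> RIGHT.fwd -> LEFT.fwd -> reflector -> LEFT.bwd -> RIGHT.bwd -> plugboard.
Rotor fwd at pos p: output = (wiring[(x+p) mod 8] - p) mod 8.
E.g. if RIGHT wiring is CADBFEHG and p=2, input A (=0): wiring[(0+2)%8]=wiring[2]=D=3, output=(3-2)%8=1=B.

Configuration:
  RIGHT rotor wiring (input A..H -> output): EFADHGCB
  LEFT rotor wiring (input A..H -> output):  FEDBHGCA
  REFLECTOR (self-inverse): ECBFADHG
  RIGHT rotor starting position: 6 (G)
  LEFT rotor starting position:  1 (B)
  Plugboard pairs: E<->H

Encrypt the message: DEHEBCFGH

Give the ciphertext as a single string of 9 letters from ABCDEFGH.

Answer: BBFDCBCFE

Derivation:
Char 1 ('D'): step: R->7, L=1; D->plug->D->R->B->L->C->refl->B->L'->F->R'->B->plug->B
Char 2 ('E'): step: R->0, L->2 (L advanced); E->plug->H->R->B->L->H->refl->G->L'->F->R'->B->plug->B
Char 3 ('H'): step: R->1, L=2; H->plug->E->R->F->L->G->refl->H->L'->B->R'->F->plug->F
Char 4 ('E'): step: R->2, L=2; E->plug->H->R->D->L->E->refl->A->L'->E->R'->D->plug->D
Char 5 ('B'): step: R->3, L=2; B->plug->B->R->E->L->A->refl->E->L'->D->R'->C->plug->C
Char 6 ('C'): step: R->4, L=2; C->plug->C->R->G->L->D->refl->F->L'->C->R'->B->plug->B
Char 7 ('F'): step: R->5, L=2; F->plug->F->R->D->L->E->refl->A->L'->E->R'->C->plug->C
Char 8 ('G'): step: R->6, L=2; G->plug->G->R->B->L->H->refl->G->L'->F->R'->F->plug->F
Char 9 ('H'): step: R->7, L=2; H->plug->E->R->E->L->A->refl->E->L'->D->R'->H->plug->E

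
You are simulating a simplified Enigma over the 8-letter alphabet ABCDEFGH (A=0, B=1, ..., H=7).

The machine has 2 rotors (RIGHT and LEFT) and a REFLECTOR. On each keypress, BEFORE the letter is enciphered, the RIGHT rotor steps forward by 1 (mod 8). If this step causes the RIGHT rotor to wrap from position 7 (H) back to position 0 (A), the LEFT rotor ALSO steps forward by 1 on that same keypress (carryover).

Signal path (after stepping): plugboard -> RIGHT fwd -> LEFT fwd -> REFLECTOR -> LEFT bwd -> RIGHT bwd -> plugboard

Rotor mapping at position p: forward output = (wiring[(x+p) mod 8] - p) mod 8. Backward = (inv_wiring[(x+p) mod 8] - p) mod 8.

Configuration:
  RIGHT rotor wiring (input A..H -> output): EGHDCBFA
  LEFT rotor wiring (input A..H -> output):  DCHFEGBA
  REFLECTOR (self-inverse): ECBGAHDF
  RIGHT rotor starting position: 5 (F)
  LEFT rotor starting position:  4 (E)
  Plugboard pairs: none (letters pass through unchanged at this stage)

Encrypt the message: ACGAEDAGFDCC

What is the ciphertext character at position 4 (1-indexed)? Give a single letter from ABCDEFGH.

Char 1 ('A'): step: R->6, L=4; A->plug->A->R->H->L->B->refl->C->L'->B->R'->E->plug->E
Char 2 ('C'): step: R->7, L=4; C->plug->C->R->H->L->B->refl->C->L'->B->R'->A->plug->A
Char 3 ('G'): step: R->0, L->5 (L advanced); G->plug->G->R->F->L->C->refl->B->L'->A->R'->H->plug->H
Char 4 ('A'): step: R->1, L=5; A->plug->A->R->F->L->C->refl->B->L'->A->R'->E->plug->E

E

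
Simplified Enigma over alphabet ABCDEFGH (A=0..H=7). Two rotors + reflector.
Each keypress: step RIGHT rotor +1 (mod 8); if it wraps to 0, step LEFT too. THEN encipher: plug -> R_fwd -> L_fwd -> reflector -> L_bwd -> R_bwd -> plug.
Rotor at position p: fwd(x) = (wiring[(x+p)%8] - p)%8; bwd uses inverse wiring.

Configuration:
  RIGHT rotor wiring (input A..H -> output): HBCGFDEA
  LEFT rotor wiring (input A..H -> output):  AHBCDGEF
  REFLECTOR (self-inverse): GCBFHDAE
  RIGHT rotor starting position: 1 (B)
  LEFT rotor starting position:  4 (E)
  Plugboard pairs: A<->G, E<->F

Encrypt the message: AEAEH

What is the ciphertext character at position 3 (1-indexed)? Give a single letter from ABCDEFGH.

Char 1 ('A'): step: R->2, L=4; A->plug->G->R->F->L->D->refl->F->L'->G->R'->F->plug->E
Char 2 ('E'): step: R->3, L=4; E->plug->F->R->E->L->E->refl->H->L'->A->R'->C->plug->C
Char 3 ('A'): step: R->4, L=4; A->plug->G->R->G->L->F->refl->D->L'->F->R'->F->plug->E

E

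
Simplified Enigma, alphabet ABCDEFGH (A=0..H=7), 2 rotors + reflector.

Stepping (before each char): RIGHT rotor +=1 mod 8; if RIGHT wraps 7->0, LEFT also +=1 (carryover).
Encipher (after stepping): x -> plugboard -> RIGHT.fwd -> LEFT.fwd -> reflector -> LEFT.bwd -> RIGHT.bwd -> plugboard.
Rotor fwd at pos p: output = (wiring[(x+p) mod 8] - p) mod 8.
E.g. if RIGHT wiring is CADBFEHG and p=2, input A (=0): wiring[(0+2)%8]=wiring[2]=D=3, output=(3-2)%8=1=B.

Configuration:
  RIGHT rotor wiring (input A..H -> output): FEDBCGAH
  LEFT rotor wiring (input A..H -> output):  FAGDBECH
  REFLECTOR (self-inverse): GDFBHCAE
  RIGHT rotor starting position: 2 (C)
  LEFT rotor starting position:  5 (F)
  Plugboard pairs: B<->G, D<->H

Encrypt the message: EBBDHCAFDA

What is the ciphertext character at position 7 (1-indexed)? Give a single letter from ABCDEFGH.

Char 1 ('E'): step: R->3, L=5; E->plug->E->R->E->L->D->refl->B->L'->F->R'->D->plug->H
Char 2 ('B'): step: R->4, L=5; B->plug->G->R->H->L->E->refl->H->L'->A->R'->F->plug->F
Char 3 ('B'): step: R->5, L=5; B->plug->G->R->E->L->D->refl->B->L'->F->R'->H->plug->D
Char 4 ('D'): step: R->6, L=5; D->plug->H->R->A->L->H->refl->E->L'->H->R'->C->plug->C
Char 5 ('H'): step: R->7, L=5; H->plug->D->R->E->L->D->refl->B->L'->F->R'->C->plug->C
Char 6 ('C'): step: R->0, L->6 (L advanced); C->plug->C->R->D->L->C->refl->F->L'->F->R'->A->plug->A
Char 7 ('A'): step: R->1, L=6; A->plug->A->R->D->L->C->refl->F->L'->F->R'->E->plug->E

E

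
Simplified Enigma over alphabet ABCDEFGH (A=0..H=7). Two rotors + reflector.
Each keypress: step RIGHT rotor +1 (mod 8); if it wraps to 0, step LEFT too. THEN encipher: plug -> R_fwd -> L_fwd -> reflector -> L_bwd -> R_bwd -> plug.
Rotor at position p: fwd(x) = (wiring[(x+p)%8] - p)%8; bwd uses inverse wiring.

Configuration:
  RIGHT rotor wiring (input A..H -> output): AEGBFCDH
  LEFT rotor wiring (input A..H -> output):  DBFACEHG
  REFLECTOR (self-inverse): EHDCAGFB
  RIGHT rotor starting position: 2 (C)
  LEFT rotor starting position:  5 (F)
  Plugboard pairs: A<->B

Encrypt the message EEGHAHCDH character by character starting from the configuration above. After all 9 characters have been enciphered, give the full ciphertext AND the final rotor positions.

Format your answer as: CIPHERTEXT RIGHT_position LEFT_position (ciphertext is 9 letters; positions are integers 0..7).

Answer: FHBBFFDBF 3 6

Derivation:
Char 1 ('E'): step: R->3, L=5; E->plug->E->R->E->L->E->refl->A->L'->F->R'->F->plug->F
Char 2 ('E'): step: R->4, L=5; E->plug->E->R->E->L->E->refl->A->L'->F->R'->H->plug->H
Char 3 ('G'): step: R->5, L=5; G->plug->G->R->E->L->E->refl->A->L'->F->R'->A->plug->B
Char 4 ('H'): step: R->6, L=5; H->plug->H->R->E->L->E->refl->A->L'->F->R'->A->plug->B
Char 5 ('A'): step: R->7, L=5; A->plug->B->R->B->L->C->refl->D->L'->G->R'->F->plug->F
Char 6 ('H'): step: R->0, L->6 (L advanced); H->plug->H->R->H->L->G->refl->F->L'->C->R'->F->plug->F
Char 7 ('C'): step: R->1, L=6; C->plug->C->R->A->L->B->refl->H->L'->E->R'->D->plug->D
Char 8 ('D'): step: R->2, L=6; D->plug->D->R->A->L->B->refl->H->L'->E->R'->A->plug->B
Char 9 ('H'): step: R->3, L=6; H->plug->H->R->D->L->D->refl->C->L'->F->R'->F->plug->F
Final: ciphertext=FHBBFFDBF, RIGHT=3, LEFT=6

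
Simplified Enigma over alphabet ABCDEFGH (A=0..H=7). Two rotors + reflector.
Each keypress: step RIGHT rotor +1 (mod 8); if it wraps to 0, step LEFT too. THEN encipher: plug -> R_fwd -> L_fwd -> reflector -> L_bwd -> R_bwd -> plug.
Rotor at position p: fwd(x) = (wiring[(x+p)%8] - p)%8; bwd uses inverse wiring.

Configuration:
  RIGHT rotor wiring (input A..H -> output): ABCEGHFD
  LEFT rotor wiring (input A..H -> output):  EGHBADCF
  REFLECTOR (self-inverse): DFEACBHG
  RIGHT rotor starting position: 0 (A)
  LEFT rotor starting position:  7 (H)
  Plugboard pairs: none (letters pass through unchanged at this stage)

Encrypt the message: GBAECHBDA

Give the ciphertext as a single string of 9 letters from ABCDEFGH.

Answer: AAFGEBEGE

Derivation:
Char 1 ('G'): step: R->1, L=7; G->plug->G->R->C->L->H->refl->G->L'->A->R'->A->plug->A
Char 2 ('B'): step: R->2, L=7; B->plug->B->R->C->L->H->refl->G->L'->A->R'->A->plug->A
Char 3 ('A'): step: R->3, L=7; A->plug->A->R->B->L->F->refl->B->L'->F->R'->F->plug->F
Char 4 ('E'): step: R->4, L=7; E->plug->E->R->E->L->C->refl->E->L'->G->R'->G->plug->G
Char 5 ('C'): step: R->5, L=7; C->plug->C->R->G->L->E->refl->C->L'->E->R'->E->plug->E
Char 6 ('H'): step: R->6, L=7; H->plug->H->R->B->L->F->refl->B->L'->F->R'->B->plug->B
Char 7 ('B'): step: R->7, L=7; B->plug->B->R->B->L->F->refl->B->L'->F->R'->E->plug->E
Char 8 ('D'): step: R->0, L->0 (L advanced); D->plug->D->R->E->L->A->refl->D->L'->F->R'->G->plug->G
Char 9 ('A'): step: R->1, L=0; A->plug->A->R->A->L->E->refl->C->L'->G->R'->E->plug->E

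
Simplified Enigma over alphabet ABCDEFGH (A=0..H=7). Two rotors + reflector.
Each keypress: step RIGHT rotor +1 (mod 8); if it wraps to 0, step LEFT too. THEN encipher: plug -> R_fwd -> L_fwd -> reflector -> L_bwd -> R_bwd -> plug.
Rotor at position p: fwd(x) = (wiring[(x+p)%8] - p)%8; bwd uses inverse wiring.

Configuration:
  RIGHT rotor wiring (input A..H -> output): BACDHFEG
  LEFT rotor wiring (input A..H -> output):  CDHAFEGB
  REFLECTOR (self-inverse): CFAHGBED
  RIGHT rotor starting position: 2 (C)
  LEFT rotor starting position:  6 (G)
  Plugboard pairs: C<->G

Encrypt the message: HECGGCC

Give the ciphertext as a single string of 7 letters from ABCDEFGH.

Char 1 ('H'): step: R->3, L=6; H->plug->H->R->H->L->G->refl->E->L'->C->R'->C->plug->G
Char 2 ('E'): step: R->4, L=6; E->plug->E->R->F->L->C->refl->A->L'->A->R'->C->plug->G
Char 3 ('C'): step: R->5, L=6; C->plug->G->R->G->L->H->refl->D->L'->B->R'->C->plug->G
Char 4 ('G'): step: R->6, L=6; G->plug->C->R->D->L->F->refl->B->L'->E->R'->E->plug->E
Char 5 ('G'): step: R->7, L=6; G->plug->C->R->B->L->D->refl->H->L'->G->R'->G->plug->C
Char 6 ('C'): step: R->0, L->7 (L advanced); C->plug->G->R->E->L->B->refl->F->L'->G->R'->H->plug->H
Char 7 ('C'): step: R->1, L=7; C->plug->G->R->F->L->G->refl->E->L'->C->R'->C->plug->G

Answer: GGGECHG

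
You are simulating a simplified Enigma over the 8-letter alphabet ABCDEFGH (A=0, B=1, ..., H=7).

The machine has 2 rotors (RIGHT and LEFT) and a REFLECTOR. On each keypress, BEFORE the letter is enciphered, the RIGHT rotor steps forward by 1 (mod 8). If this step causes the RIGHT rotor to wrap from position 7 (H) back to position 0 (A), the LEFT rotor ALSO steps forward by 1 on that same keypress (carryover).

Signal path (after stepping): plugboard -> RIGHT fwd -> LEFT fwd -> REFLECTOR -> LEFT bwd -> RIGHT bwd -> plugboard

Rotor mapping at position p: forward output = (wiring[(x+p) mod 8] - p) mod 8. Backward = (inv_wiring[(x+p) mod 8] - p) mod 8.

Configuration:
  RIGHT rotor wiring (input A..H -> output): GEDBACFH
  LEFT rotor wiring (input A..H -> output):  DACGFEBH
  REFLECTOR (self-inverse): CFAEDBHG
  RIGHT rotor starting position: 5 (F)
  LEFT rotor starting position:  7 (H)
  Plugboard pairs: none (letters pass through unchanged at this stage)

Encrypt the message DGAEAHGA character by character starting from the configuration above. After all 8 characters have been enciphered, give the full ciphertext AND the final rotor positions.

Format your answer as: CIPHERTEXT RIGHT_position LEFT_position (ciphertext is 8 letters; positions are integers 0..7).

Answer: GFBBHBDB 5 0

Derivation:
Char 1 ('D'): step: R->6, L=7; D->plug->D->R->G->L->F->refl->B->L'->C->R'->G->plug->G
Char 2 ('G'): step: R->7, L=7; G->plug->G->R->D->L->D->refl->E->L'->B->R'->F->plug->F
Char 3 ('A'): step: R->0, L->0 (L advanced); A->plug->A->R->G->L->B->refl->F->L'->E->R'->B->plug->B
Char 4 ('E'): step: R->1, L=0; E->plug->E->R->B->L->A->refl->C->L'->C->R'->B->plug->B
Char 5 ('A'): step: R->2, L=0; A->plug->A->R->B->L->A->refl->C->L'->C->R'->H->plug->H
Char 6 ('H'): step: R->3, L=0; H->plug->H->R->A->L->D->refl->E->L'->F->R'->B->plug->B
Char 7 ('G'): step: R->4, L=0; G->plug->G->R->H->L->H->refl->G->L'->D->R'->D->plug->D
Char 8 ('A'): step: R->5, L=0; A->plug->A->R->F->L->E->refl->D->L'->A->R'->B->plug->B
Final: ciphertext=GFBBHBDB, RIGHT=5, LEFT=0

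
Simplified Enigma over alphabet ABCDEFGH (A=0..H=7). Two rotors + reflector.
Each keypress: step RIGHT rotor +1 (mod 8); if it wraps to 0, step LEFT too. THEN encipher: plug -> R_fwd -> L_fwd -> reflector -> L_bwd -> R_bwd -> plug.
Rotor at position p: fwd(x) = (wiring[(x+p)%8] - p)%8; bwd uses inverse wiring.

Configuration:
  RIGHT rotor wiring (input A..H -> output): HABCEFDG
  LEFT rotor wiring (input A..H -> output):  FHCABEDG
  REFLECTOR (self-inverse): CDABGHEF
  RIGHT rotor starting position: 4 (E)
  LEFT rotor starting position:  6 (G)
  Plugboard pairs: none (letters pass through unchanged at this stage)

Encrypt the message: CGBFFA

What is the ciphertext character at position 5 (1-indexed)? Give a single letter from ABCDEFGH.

Char 1 ('C'): step: R->5, L=6; C->plug->C->R->B->L->A->refl->C->L'->F->R'->G->plug->G
Char 2 ('G'): step: R->6, L=6; G->plug->G->R->G->L->D->refl->B->L'->D->R'->E->plug->E
Char 3 ('B'): step: R->7, L=6; B->plug->B->R->A->L->F->refl->H->L'->C->R'->D->plug->D
Char 4 ('F'): step: R->0, L->7 (L advanced); F->plug->F->R->F->L->C->refl->A->L'->C->R'->D->plug->D
Char 5 ('F'): step: R->1, L=7; F->plug->F->R->C->L->A->refl->C->L'->F->R'->G->plug->G

G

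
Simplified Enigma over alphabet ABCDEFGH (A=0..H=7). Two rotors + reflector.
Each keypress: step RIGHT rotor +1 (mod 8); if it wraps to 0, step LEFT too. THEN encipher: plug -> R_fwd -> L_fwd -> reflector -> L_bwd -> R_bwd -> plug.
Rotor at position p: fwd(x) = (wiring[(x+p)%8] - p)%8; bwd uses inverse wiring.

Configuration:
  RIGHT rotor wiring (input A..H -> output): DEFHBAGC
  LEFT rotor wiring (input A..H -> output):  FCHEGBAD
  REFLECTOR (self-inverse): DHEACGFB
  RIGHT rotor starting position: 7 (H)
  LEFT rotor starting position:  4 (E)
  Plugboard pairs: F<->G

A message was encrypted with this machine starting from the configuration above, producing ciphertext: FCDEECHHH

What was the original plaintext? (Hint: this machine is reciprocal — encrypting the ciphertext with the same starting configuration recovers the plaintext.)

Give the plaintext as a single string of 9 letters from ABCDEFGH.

Char 1 ('F'): step: R->0, L->5 (L advanced); F->plug->G->R->G->L->H->refl->B->L'->H->R'->D->plug->D
Char 2 ('C'): step: R->1, L=5; C->plug->C->R->G->L->H->refl->B->L'->H->R'->E->plug->E
Char 3 ('D'): step: R->2, L=5; D->plug->D->R->G->L->H->refl->B->L'->H->R'->C->plug->C
Char 4 ('E'): step: R->3, L=5; E->plug->E->R->H->L->B->refl->H->L'->G->R'->B->plug->B
Char 5 ('E'): step: R->4, L=5; E->plug->E->R->H->L->B->refl->H->L'->G->R'->D->plug->D
Char 6 ('C'): step: R->5, L=5; C->plug->C->R->F->L->C->refl->E->L'->A->R'->F->plug->G
Char 7 ('H'): step: R->6, L=5; H->plug->H->R->C->L->G->refl->F->L'->E->R'->B->plug->B
Char 8 ('H'): step: R->7, L=5; H->plug->H->R->H->L->B->refl->H->L'->G->R'->D->plug->D
Char 9 ('H'): step: R->0, L->6 (L advanced); H->plug->H->R->C->L->H->refl->B->L'->E->R'->B->plug->B

Answer: DECBDGBDB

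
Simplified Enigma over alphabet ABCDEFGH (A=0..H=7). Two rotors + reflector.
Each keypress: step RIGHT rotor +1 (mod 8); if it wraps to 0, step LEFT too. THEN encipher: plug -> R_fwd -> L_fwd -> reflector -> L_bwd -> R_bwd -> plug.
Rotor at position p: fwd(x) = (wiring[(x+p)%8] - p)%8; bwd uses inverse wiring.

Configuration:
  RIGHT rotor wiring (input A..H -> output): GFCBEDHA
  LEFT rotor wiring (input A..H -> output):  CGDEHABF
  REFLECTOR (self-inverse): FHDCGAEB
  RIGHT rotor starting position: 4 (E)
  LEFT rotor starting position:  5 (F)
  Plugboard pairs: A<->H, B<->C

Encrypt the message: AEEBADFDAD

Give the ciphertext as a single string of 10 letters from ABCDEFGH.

Char 1 ('A'): step: R->5, L=5; A->plug->H->R->H->L->C->refl->D->L'->A->R'->E->plug->E
Char 2 ('E'): step: R->6, L=5; E->plug->E->R->E->L->B->refl->H->L'->G->R'->G->plug->G
Char 3 ('E'): step: R->7, L=5; E->plug->E->R->C->L->A->refl->F->L'->D->R'->D->plug->D
Char 4 ('B'): step: R->0, L->6 (L advanced); B->plug->C->R->C->L->E->refl->G->L'->F->R'->B->plug->C
Char 5 ('A'): step: R->1, L=6; A->plug->H->R->F->L->G->refl->E->L'->C->R'->E->plug->E
Char 6 ('D'): step: R->2, L=6; D->plug->D->R->B->L->H->refl->B->L'->G->R'->F->plug->F
Char 7 ('F'): step: R->3, L=6; F->plug->F->R->D->L->A->refl->F->L'->E->R'->D->plug->D
Char 8 ('D'): step: R->4, L=6; D->plug->D->R->E->L->F->refl->A->L'->D->R'->C->plug->B
Char 9 ('A'): step: R->5, L=6; A->plug->H->R->H->L->C->refl->D->L'->A->R'->E->plug->E
Char 10 ('D'): step: R->6, L=6; D->plug->D->R->H->L->C->refl->D->L'->A->R'->C->plug->B

Answer: EGDCEFDBEB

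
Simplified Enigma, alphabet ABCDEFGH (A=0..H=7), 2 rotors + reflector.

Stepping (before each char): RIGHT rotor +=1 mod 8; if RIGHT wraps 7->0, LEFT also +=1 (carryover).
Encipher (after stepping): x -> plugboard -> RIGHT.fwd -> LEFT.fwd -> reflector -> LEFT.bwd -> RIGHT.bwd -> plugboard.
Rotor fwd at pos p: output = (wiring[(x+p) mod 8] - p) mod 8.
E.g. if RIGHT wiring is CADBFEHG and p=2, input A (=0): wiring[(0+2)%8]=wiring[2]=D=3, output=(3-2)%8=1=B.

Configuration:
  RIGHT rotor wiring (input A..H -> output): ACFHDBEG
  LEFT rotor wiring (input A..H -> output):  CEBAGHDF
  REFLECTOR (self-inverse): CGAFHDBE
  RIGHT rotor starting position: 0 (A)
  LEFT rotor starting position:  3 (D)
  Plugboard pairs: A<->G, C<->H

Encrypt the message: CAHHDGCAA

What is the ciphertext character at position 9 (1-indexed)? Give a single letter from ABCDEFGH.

Char 1 ('C'): step: R->1, L=3; C->plug->H->R->H->L->G->refl->B->L'->G->R'->C->plug->H
Char 2 ('A'): step: R->2, L=3; A->plug->G->R->G->L->B->refl->G->L'->H->R'->D->plug->D
Char 3 ('H'): step: R->3, L=3; H->plug->C->R->G->L->B->refl->G->L'->H->R'->G->plug->A
Char 4 ('H'): step: R->4, L=3; H->plug->C->R->A->L->F->refl->D->L'->B->R'->G->plug->A
Char 5 ('D'): step: R->5, L=3; D->plug->D->R->D->L->A->refl->C->L'->E->R'->A->plug->G
Char 6 ('G'): step: R->6, L=3; G->plug->A->R->G->L->B->refl->G->L'->H->R'->E->plug->E
Char 7 ('C'): step: R->7, L=3; C->plug->H->R->F->L->H->refl->E->L'->C->R'->G->plug->A
Char 8 ('A'): step: R->0, L->4 (L advanced); A->plug->G->R->E->L->G->refl->B->L'->D->R'->E->plug->E
Char 9 ('A'): step: R->1, L=4; A->plug->G->R->F->L->A->refl->C->L'->A->R'->E->plug->E

E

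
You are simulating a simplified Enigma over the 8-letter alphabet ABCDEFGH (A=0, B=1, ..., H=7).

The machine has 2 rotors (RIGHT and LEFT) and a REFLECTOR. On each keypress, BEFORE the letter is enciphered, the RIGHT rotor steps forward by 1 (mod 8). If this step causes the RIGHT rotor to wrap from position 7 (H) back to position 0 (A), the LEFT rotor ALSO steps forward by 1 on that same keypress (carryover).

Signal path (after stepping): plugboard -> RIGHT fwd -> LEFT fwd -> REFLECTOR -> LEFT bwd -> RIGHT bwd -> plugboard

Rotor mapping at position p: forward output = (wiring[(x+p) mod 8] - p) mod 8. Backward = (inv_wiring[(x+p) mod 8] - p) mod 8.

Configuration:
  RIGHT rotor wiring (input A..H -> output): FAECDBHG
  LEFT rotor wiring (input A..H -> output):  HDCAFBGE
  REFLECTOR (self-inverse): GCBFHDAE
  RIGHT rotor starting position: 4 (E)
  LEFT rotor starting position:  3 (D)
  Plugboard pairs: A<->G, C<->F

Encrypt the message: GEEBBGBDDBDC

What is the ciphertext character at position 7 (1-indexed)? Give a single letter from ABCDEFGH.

Char 1 ('G'): step: R->5, L=3; G->plug->A->R->E->L->B->refl->C->L'->B->R'->C->plug->F
Char 2 ('E'): step: R->6, L=3; E->plug->E->R->G->L->A->refl->G->L'->C->R'->D->plug->D
Char 3 ('E'): step: R->7, L=3; E->plug->E->R->D->L->D->refl->F->L'->A->R'->H->plug->H
Char 4 ('B'): step: R->0, L->4 (L advanced); B->plug->B->R->A->L->B->refl->C->L'->C->R'->D->plug->D
Char 5 ('B'): step: R->1, L=4; B->plug->B->R->D->L->A->refl->G->L'->G->R'->F->plug->C
Char 6 ('G'): step: R->2, L=4; G->plug->A->R->C->L->C->refl->B->L'->A->R'->B->plug->B
Char 7 ('B'): step: R->3, L=4; B->plug->B->R->A->L->B->refl->C->L'->C->R'->F->plug->C

C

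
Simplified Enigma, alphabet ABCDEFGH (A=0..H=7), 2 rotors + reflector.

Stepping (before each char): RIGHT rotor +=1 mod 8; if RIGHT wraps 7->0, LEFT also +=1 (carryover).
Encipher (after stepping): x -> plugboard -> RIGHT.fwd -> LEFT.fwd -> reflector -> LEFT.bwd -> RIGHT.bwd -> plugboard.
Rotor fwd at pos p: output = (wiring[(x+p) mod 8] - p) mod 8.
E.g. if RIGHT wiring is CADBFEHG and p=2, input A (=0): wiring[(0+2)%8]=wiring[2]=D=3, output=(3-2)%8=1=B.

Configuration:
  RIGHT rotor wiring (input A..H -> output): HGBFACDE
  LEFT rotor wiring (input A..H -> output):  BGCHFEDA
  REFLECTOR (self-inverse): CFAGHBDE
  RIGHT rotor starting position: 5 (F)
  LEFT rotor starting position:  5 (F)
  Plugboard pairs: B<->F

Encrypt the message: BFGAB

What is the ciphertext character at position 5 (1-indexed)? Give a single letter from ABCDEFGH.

Char 1 ('B'): step: R->6, L=5; B->plug->F->R->H->L->A->refl->C->L'->G->R'->B->plug->F
Char 2 ('F'): step: R->7, L=5; F->plug->B->R->A->L->H->refl->E->L'->D->R'->G->plug->G
Char 3 ('G'): step: R->0, L->6 (L advanced); G->plug->G->R->D->L->A->refl->C->L'->B->R'->C->plug->C
Char 4 ('A'): step: R->1, L=6; A->plug->A->R->F->L->B->refl->F->L'->A->R'->B->plug->F
Char 5 ('B'): step: R->2, L=6; B->plug->F->R->C->L->D->refl->G->L'->H->R'->A->plug->A

A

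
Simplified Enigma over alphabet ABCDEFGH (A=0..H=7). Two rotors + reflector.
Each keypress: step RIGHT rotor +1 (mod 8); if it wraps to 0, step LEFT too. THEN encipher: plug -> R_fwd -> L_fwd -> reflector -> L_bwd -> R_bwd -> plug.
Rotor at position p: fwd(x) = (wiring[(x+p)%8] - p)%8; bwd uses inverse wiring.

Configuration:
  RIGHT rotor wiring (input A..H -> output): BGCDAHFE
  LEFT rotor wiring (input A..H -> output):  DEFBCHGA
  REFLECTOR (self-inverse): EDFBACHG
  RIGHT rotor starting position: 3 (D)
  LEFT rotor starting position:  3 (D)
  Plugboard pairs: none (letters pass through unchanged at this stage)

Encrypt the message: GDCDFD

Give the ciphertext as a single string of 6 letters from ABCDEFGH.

Answer: BCBHCC

Derivation:
Char 1 ('G'): step: R->4, L=3; G->plug->G->R->G->L->B->refl->D->L'->D->R'->B->plug->B
Char 2 ('D'): step: R->5, L=3; D->plug->D->R->E->L->F->refl->C->L'->H->R'->C->plug->C
Char 3 ('C'): step: R->6, L=3; C->plug->C->R->D->L->D->refl->B->L'->G->R'->B->plug->B
Char 4 ('D'): step: R->7, L=3; D->plug->D->R->D->L->D->refl->B->L'->G->R'->H->plug->H
Char 5 ('F'): step: R->0, L->4 (L advanced); F->plug->F->R->H->L->F->refl->C->L'->C->R'->C->plug->C
Char 6 ('D'): step: R->1, L=4; D->plug->D->R->H->L->F->refl->C->L'->C->R'->C->plug->C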